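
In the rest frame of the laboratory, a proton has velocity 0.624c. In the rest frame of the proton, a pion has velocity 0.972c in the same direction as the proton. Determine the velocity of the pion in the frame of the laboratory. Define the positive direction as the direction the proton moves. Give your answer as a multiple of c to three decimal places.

0.993c

With v = 0.624 and u' = 0.972 (in units of c),
u = (u' + v)/(1 + u'v/c²):
u = (0.972 + 0.624) / (1 + 0.972·0.624) = 1.5960/1.6065 = 0.9934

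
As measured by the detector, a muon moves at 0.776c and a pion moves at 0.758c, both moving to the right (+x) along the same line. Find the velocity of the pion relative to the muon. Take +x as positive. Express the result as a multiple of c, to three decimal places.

-0.044c

β_A = 0.776, β_B = 0.758.
Transform to A's frame with the inverse velocity-addition law: u' = (u − v)/(1 − uv/c²), taking u = β_B and v = β_A.
u' = (0.758 − 0.776) / (1 − (0.776)(0.758)) = -0.0180/0.4118 = -0.0437.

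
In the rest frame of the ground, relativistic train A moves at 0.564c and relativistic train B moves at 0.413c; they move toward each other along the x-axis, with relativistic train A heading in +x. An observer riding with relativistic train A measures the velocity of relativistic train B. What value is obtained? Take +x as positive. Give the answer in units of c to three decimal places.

-0.792c

β_A = 0.564, β_B = -0.413.
Transform to A's frame with the inverse velocity-addition law: u' = (u − v)/(1 − uv/c²), taking u = β_B and v = β_A.
u' = (-0.413 − 0.564) / (1 − (0.564)(-0.413)) = -0.9770/1.2329 = -0.7924.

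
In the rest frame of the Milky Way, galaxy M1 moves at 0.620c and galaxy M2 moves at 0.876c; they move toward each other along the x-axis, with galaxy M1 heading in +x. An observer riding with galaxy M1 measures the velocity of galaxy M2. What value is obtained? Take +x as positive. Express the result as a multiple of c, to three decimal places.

β_A = 0.620, β_B = -0.876.
Transform to A's frame with the inverse velocity-addition law: u' = (u − v)/(1 − uv/c²), taking u = β_B and v = β_A.
u' = (-0.876 − 0.620) / (1 − (0.620)(-0.876)) = -1.4960/1.5431 = -0.9695.

-0.969c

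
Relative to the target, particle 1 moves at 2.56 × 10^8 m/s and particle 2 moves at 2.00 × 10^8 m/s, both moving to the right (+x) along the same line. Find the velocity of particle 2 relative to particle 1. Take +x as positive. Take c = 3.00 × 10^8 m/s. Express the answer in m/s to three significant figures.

-1.30 × 10^8 m/s

β_A = 0.853, β_B = 0.667 (dividing each by c = 3.00 × 10^8 m/s).
Transform to A's frame with the inverse velocity-addition law: u' = (u − v)/(1 − uv/c²), taking u = β_B and v = β_A.
u' = (0.667 − 0.853) / (1 − (0.853)(0.667)) = -0.1867/0.4311 = -0.4330.
u' = -0.4330 × 3.00 × 10^8 m/s.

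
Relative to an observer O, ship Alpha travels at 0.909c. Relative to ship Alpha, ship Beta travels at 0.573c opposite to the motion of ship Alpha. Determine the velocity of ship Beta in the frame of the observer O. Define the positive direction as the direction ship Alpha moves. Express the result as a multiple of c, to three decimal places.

+0.701c

With v = 0.909 and u' = -0.573 (in units of c),
u = (u' + v)/(1 + u'v/c²):
u = (-0.573 + 0.909) / (1 + (-0.573)·0.909) = 0.3360/0.4791 = 0.7013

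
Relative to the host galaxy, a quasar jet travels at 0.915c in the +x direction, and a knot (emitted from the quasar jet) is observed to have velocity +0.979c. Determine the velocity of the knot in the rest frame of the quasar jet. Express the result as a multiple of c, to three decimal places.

+0.614c

Invert the composition law: u' = (u − v)/(1 − uv/c²).
u' = (0.979 − 0.915) / (1 − (0.979)(0.915)) = 0.0640/0.1042 = 0.6141.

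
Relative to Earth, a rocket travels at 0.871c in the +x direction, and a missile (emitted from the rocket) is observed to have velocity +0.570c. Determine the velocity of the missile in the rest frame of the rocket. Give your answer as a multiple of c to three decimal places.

-0.598c

Invert the composition law: u' = (u − v)/(1 − uv/c²).
u' = (0.570 − 0.871) / (1 − (0.570)(0.871)) = -0.3010/0.5035 = -0.5978.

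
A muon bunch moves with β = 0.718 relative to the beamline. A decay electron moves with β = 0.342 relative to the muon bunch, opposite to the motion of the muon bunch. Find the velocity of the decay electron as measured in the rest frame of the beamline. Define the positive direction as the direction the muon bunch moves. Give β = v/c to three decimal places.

β = +0.498

With v = 0.718 and u' = -0.342 (in units of c),
u = (u' + v)/(1 + u'v/c²):
u = (-0.342 + 0.718) / (1 + (-0.342)·0.718) = 0.3760/0.7544 = 0.4984
(Galilean addition would give +0.376c.)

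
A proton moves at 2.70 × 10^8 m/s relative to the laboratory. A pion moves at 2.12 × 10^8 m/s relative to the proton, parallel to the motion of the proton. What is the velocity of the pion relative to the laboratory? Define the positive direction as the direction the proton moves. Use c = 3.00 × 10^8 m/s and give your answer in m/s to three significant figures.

2.95 × 10^8 m/s

In units of c (dividing by 3.00 × 10^8 m/s): v = 0.900, u' = 0.707.
u = (u' + v)/(1 + u'v/c²):
u = (0.707 + 0.900) / (1 + 0.707·0.900) = 1.6067/1.6360 = 0.9821
Converting back: u = 0.9821 × 3.00 × 10^8 m/s.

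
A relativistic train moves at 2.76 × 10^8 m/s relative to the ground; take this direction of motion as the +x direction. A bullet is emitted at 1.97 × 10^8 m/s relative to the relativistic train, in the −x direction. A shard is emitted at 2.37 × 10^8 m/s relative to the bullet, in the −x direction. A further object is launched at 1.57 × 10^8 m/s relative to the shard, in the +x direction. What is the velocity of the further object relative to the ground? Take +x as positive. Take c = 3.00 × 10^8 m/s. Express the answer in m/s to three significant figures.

Apply u = (u' + v)/(1 + u'v/c²) successively, working outward toward the ground.
(Dividing each given speed by c = 3.00 × 10^8 m/s to work in units of c.)
Start: velocity of the relativistic train relative to the ground = 0.9200c.
Compose with the bullet (u' = -0.657 in the relativistic train frame): u_1 = (-0.657 + 0.920) / (1 + (-0.657)·0.920) = 0.2633/0.3959 = 0.6652.
Compose with the shard (u' = -0.790 in the bullet frame): u_2 = (-0.790 + 0.665) / (1 + (-0.790)·0.665) = -0.1248/0.4745 = -0.2630.
Compose with the further object (u' = 0.523 in the shard frame): u_3 = (0.523 + (-0.263)) / (1 + 0.523·(-0.263)) = 0.2603/0.8624 = 0.3019.
So u = 0.3019 × 3.00 × 10^8 m/s.

+9.06 × 10^7 m/s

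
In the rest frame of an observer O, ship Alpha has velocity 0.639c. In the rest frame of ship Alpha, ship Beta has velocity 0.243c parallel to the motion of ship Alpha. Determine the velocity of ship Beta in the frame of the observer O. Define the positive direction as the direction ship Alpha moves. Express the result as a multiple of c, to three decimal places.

0.763c

With v = 0.639 and u' = 0.243 (in units of c),
u = (u' + v)/(1 + u'v/c²):
u = (0.243 + 0.639) / (1 + 0.243·0.639) = 0.8820/1.1553 = 0.7635
(Galilean addition would give +0.882c.)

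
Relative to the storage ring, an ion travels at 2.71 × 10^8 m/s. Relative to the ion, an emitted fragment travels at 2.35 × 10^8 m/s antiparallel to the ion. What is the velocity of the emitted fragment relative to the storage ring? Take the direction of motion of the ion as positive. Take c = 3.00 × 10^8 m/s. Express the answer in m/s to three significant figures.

+1.23 × 10^8 m/s

In units of c (dividing by 3.00 × 10^8 m/s): v = 0.903, u' = -0.783.
u = (u' + v)/(1 + u'v/c²):
u = (-0.783 + 0.903) / (1 + (-0.783)·0.903) = 0.1200/0.2924 = 0.4104
(Galilean addition would give +0.120c.)
Converting back: u = 0.4104 × 3.00 × 10^8 m/s.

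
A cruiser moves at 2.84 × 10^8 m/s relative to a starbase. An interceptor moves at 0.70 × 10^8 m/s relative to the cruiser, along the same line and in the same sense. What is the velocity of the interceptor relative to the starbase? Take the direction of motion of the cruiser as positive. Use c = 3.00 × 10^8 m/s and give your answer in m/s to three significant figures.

2.90 × 10^8 m/s

In units of c (dividing by 3.00 × 10^8 m/s): v = 0.947, u' = 0.233.
u = (u' + v)/(1 + u'v/c²):
u = (0.233 + 0.947) / (1 + 0.233·0.947) = 1.1800/1.2209 = 0.9665
(Galilean addition would give +1.180c, exceeding c.)
Converting back: u = 0.9665 × 3.00 × 10^8 m/s.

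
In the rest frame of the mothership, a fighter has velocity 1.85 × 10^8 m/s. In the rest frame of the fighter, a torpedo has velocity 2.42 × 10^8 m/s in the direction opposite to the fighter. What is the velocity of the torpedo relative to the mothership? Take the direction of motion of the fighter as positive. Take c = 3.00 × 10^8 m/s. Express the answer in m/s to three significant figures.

In units of c (dividing by 3.00 × 10^8 m/s): v = 0.617, u' = -0.807.
u = (u' + v)/(1 + u'v/c²):
u = (-0.807 + 0.617) / (1 + (-0.807)·0.617) = -0.1900/0.5026 = -0.3781
Converting back: u = -0.3781 × 3.00 × 10^8 m/s.

-1.13 × 10^8 m/s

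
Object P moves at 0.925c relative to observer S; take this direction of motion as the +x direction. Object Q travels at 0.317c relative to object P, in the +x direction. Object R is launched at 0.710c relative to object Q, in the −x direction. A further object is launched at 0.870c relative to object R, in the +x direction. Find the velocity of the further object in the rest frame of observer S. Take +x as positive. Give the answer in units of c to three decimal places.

Apply u = (u' + v)/(1 + u'v/c²) successively, working outward toward observer S.
Start: velocity of object P relative to observer S = 0.9250c.
Compose with object Q (u' = 0.317 in object P frame): u_1 = (0.317 + 0.925) / (1 + 0.317·0.925) = 1.2420/1.2932 = 0.9604.
Compose with object R (u' = -0.710 in object Q frame): u_2 = (-0.710 + 0.960) / (1 + (-0.710)·0.960) = 0.2504/0.3181 = 0.7871.
Compose with the further object (u' = 0.870 in object R frame): u_3 = (0.870 + 0.787) / (1 + 0.870·0.787) = 1.6571/1.6848 = 0.9836.

+0.984c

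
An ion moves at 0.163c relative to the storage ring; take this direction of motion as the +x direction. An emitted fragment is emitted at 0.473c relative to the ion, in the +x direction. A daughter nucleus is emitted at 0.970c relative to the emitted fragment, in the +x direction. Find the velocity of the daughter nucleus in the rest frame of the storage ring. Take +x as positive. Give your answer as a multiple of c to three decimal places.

0.992c

Apply u = (u' + v)/(1 + u'v/c²) successively, working outward toward the storage ring.
Start: velocity of the ion relative to the storage ring = 0.1630c.
Compose with the emitted fragment (u' = 0.473 in the ion frame): u_1 = (0.473 + 0.163) / (1 + 0.473·0.163) = 0.6360/1.0771 = 0.5905.
Compose with the daughter nucleus (u' = 0.970 in the emitted fragment frame): u_2 = (0.970 + 0.590) / (1 + 0.970·0.590) = 1.5605/1.5728 = 0.9922.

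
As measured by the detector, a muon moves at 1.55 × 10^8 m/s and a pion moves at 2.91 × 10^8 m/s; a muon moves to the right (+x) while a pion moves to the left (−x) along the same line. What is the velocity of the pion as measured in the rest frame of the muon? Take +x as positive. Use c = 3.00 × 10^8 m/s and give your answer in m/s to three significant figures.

β_A = 0.517, β_B = -0.970 (dividing each by c = 3.00 × 10^8 m/s).
Transform to A's frame with the inverse velocity-addition law: u' = (u − v)/(1 − uv/c²), taking u = β_B and v = β_A.
u' = (-0.970 − 0.517) / (1 − (0.517)(-0.970)) = -1.4867/1.5012 = -0.9903.
u' = -0.9903 × 3.00 × 10^8 m/s.

-2.97 × 10^8 m/s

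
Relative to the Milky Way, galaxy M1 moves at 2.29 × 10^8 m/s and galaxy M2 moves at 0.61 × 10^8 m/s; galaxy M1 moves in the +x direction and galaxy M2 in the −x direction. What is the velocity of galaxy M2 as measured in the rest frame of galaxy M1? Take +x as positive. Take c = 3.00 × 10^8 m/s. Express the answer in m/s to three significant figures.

β_A = 0.763, β_B = -0.203 (dividing each by c = 3.00 × 10^8 m/s).
Transform to A's frame with the inverse velocity-addition law: u' = (u − v)/(1 − uv/c²), taking u = β_B and v = β_A.
u' = (-0.203 − 0.763) / (1 − (0.763)(-0.203)) = -0.9667/1.1552 = -0.8368.
u' = -0.8368 × 3.00 × 10^8 m/s.

-2.51 × 10^8 m/s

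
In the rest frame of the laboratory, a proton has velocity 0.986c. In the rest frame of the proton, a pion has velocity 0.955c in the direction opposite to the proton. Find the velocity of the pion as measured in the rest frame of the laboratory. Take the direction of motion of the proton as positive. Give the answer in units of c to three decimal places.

With v = 0.986 and u' = -0.955 (in units of c),
u = (u' + v)/(1 + u'v/c²):
u = (-0.955 + 0.986) / (1 + (-0.955)·0.986) = 0.0310/0.0584 = 0.5311

+0.531c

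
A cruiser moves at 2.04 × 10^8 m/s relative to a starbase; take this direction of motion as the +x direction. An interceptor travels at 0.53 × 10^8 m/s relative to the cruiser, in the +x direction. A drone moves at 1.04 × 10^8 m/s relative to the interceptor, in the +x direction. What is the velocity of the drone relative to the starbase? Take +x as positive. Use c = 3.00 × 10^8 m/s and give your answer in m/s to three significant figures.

Apply u = (u' + v)/(1 + u'v/c²) successively, working outward toward the starbase.
(Dividing each given speed by c = 3.00 × 10^8 m/s to work in units of c.)
Start: velocity of the cruiser relative to the starbase = 0.6800c.
Compose with the interceptor (u' = 0.177 in the cruiser frame): u_1 = (0.177 + 0.680) / (1 + 0.177·0.680) = 0.8567/1.1201 = 0.7648.
Compose with the drone (u' = 0.347 in the interceptor frame): u_2 = (0.347 + 0.765) / (1 + 0.347·0.765) = 1.1115/1.2651 = 0.8785.
So u = 0.8785 × 3.00 × 10^8 m/s.

2.64 × 10^8 m/s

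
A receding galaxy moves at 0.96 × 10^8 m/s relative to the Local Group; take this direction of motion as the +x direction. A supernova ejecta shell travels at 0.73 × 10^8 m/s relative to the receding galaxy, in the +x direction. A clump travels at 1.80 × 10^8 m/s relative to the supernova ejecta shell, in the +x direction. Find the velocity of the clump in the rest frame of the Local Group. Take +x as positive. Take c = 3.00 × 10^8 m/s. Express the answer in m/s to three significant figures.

Apply u = (u' + v)/(1 + u'v/c²) successively, working outward toward the Local Group.
(Dividing each given speed by c = 3.00 × 10^8 m/s to work in units of c.)
Start: velocity of the receding galaxy relative to the Local Group = 0.3200c.
Compose with the supernova ejecta shell (u' = 0.243 in the receding galaxy frame): u_1 = (0.243 + 0.320) / (1 + 0.243·0.320) = 0.5633/1.0779 = 0.5226.
Compose with the clump (u' = 0.600 in the supernova ejecta shell frame): u_2 = (0.600 + 0.523) / (1 + 0.600·0.523) = 1.1226/1.3136 = 0.8546.
So u = 0.8546 × 3.00 × 10^8 m/s.

2.56 × 10^8 m/s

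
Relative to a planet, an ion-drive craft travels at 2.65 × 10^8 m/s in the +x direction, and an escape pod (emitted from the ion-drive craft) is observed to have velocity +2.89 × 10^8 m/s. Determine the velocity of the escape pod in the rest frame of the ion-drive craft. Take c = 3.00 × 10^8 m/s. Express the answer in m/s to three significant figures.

v = 0.883c, u = 0.963c.
Invert the composition law: u' = (u − v)/(1 − uv/c²).
u' = (0.963 − 0.883) / (1 − (0.963)(0.883)) = 0.0800/0.1491 = 0.5367.
u' = 0.5367 × 3.00 × 10^8 m/s.

+1.61 × 10^8 m/s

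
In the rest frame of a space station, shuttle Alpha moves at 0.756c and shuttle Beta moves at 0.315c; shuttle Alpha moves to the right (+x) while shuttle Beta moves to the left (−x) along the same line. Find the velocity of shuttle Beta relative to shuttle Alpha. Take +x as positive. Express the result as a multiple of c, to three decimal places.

-0.865c

β_A = 0.756, β_B = -0.315.
Transform to A's frame with the inverse velocity-addition law: u' = (u − v)/(1 − uv/c²), taking u = β_B and v = β_A.
u' = (-0.315 − 0.756) / (1 − (0.756)(-0.315)) = -1.0710/1.2381 = -0.8650.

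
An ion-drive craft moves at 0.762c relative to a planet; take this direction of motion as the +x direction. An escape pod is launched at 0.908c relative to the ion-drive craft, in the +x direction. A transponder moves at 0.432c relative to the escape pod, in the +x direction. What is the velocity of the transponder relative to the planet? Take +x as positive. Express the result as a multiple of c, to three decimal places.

0.995c

Apply u = (u' + v)/(1 + u'v/c²) successively, working outward toward the planet.
Start: velocity of the ion-drive craft relative to the planet = 0.7620c.
Compose with the escape pod (u' = 0.908 in the ion-drive craft frame): u_1 = (0.908 + 0.762) / (1 + 0.908·0.762) = 1.6700/1.6919 = 0.9871.
Compose with the transponder (u' = 0.432 in the escape pod frame): u_2 = (0.432 + 0.987) / (1 + 0.432·0.987) = 1.4191/1.4264 = 0.9948.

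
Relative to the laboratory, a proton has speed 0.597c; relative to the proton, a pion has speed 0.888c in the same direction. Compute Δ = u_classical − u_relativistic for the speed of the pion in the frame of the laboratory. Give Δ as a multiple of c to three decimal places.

Galilean: u_cl = 0.888 + 0.597 = 1.4850.
Relativistic: u_rel = (0.888 + 0.597) / (1 + 0.888·0.597) = 1.4850/1.5301 = 0.9705.
Δ = 1.4850 − 0.9705 = 0.5145.
(The classical prediction exceeds c; the relativistic result does not.)

Δ = 0.514c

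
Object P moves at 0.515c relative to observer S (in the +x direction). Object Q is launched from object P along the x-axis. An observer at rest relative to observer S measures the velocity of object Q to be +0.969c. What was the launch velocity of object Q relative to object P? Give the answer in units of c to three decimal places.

Invert the composition law: u' = (u − v)/(1 − uv/c²).
u' = (0.969 − 0.515) / (1 − (0.969)(0.515)) = 0.4540/0.5010 = 0.9063.

+0.906c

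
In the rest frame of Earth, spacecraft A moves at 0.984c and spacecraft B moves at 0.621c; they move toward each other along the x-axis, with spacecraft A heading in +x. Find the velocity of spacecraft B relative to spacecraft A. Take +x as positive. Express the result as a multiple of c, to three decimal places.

-0.996c

β_A = 0.984, β_B = -0.621.
Transform to A's frame with the inverse velocity-addition law: u' = (u − v)/(1 − uv/c²), taking u = β_B and v = β_A.
u' = (-0.621 − 0.984) / (1 − (0.984)(-0.621)) = -1.6050/1.6111 = -0.9962.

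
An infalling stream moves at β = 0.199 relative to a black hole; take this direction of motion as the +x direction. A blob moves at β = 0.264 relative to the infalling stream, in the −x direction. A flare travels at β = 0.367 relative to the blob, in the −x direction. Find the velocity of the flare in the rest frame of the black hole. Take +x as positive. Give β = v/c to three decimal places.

β = -0.425

Apply u = (u' + v)/(1 + u'v/c²) successively, working outward toward the black hole.
Start: velocity of the infalling stream relative to the black hole = 0.1990c.
Compose with the blob (u' = -0.264 in the infalling stream frame): u_1 = (-0.264 + 0.199) / (1 + (-0.264)·0.199) = -0.0650/0.9475 = -0.0686.
Compose with the flare (u' = -0.367 in the blob frame): u_2 = (-0.367 + (-0.069)) / (1 + (-0.367)·(-0.069)) = -0.4356/1.0252 = -0.4249.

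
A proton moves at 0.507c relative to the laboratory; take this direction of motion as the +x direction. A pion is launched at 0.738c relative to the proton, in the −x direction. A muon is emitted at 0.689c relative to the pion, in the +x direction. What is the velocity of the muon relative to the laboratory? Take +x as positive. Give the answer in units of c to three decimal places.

+0.429c

Apply u = (u' + v)/(1 + u'v/c²) successively, working outward toward the laboratory.
Start: velocity of the proton relative to the laboratory = 0.5070c.
Compose with the pion (u' = -0.738 in the proton frame): u_1 = (-0.738 + 0.507) / (1 + (-0.738)·0.507) = -0.2310/0.6258 = -0.3691.
Compose with the muon (u' = 0.689 in the pion frame): u_2 = (0.689 + (-0.369)) / (1 + 0.689·(-0.369)) = 0.3199/0.7457 = 0.4290.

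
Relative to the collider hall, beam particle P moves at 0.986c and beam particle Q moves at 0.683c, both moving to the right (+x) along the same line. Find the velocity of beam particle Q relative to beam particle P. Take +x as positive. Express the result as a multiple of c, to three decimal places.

β_A = 0.986, β_B = 0.683.
Transform to A's frame with the inverse velocity-addition law: u' = (u − v)/(1 − uv/c²), taking u = β_B and v = β_A.
u' = (0.683 − 0.986) / (1 − (0.986)(0.683)) = -0.3030/0.3266 = -0.9278.

-0.928c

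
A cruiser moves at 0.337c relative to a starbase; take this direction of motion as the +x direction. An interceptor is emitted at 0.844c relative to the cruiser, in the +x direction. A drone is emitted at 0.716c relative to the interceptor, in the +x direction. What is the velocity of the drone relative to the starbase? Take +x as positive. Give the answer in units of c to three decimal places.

0.986c

Apply u = (u' + v)/(1 + u'v/c²) successively, working outward toward the starbase.
Start: velocity of the cruiser relative to the starbase = 0.3370c.
Compose with the interceptor (u' = 0.844 in the cruiser frame): u_1 = (0.844 + 0.337) / (1 + 0.844·0.337) = 1.1810/1.2844 = 0.9195.
Compose with the drone (u' = 0.716 in the interceptor frame): u_2 = (0.716 + 0.919) / (1 + 0.716·0.919) = 1.6355/1.6583 = 0.9862.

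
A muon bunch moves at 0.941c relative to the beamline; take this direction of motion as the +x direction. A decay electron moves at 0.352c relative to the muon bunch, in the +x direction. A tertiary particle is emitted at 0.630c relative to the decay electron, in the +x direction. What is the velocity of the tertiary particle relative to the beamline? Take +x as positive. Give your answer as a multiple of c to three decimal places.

Apply u = (u' + v)/(1 + u'v/c²) successively, working outward toward the beamline.
Start: velocity of the muon bunch relative to the beamline = 0.9410c.
Compose with the decay electron (u' = 0.352 in the muon bunch frame): u_1 = (0.352 + 0.941) / (1 + 0.352·0.941) = 1.2930/1.3312 = 0.9713.
Compose with the tertiary particle (u' = 0.630 in the decay electron frame): u_2 = (0.630 + 0.971) / (1 + 0.630·0.971) = 1.6013/1.6119 = 0.9934.

0.993c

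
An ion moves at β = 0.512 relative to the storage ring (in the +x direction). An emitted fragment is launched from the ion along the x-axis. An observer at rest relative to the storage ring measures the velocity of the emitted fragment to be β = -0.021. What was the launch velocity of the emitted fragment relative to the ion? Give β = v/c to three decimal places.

Invert the composition law: u' = (u − v)/(1 − uv/c²).
u' = (-0.021 − 0.512) / (1 − (-0.021)(0.512)) = -0.5330/1.0108 = -0.5273.

β = -0.527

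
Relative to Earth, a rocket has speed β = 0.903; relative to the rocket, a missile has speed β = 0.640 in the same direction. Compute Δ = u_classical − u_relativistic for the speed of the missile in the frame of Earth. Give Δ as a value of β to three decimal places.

Galilean: u_cl = 0.640 + 0.903 = 1.5430.
Relativistic: u_rel = (0.640 + 0.903) / (1 + 0.640·0.903) = 1.5430/1.5779 = 0.9779.
Δ = 1.5430 − 0.9779 = 0.5651.
(The classical prediction exceeds c; the relativistic result does not.)

Δ = 0.565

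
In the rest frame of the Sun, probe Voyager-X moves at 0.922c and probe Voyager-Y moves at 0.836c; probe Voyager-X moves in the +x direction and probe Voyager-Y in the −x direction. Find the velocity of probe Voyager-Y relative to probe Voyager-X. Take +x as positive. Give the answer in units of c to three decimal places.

-0.993c

β_A = 0.922, β_B = -0.836.
Transform to A's frame with the inverse velocity-addition law: u' = (u − v)/(1 − uv/c²), taking u = β_B and v = β_A.
u' = (-0.836 − 0.922) / (1 − (0.922)(-0.836)) = -1.7580/1.7708 = -0.9928.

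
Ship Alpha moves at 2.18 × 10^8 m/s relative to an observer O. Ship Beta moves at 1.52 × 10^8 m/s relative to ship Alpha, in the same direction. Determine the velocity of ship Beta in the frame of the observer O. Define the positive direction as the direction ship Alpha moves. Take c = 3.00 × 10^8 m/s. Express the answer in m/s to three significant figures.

In units of c (dividing by 3.00 × 10^8 m/s): v = 0.727, u' = 0.507.
u = (u' + v)/(1 + u'v/c²):
u = (0.507 + 0.727) / (1 + 0.507·0.727) = 1.2333/1.3682 = 0.9014
Converting back: u = 0.9014 × 3.00 × 10^8 m/s.

2.70 × 10^8 m/s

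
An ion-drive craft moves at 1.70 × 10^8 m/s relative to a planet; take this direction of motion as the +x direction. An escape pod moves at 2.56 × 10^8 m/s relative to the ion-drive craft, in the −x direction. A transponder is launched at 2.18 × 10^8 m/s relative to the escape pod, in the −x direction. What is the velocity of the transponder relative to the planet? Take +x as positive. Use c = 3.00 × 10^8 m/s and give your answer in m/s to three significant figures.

-2.74 × 10^8 m/s

Apply u = (u' + v)/(1 + u'v/c²) successively, working outward toward the planet.
(Dividing each given speed by c = 3.00 × 10^8 m/s to work in units of c.)
Start: velocity of the ion-drive craft relative to the planet = 0.5667c.
Compose with the escape pod (u' = -0.853 in the ion-drive craft frame): u_1 = (-0.853 + 0.567) / (1 + (-0.853)·0.567) = -0.2867/0.5164 = -0.5551.
Compose with the transponder (u' = -0.727 in the escape pod frame): u_2 = (-0.727 + (-0.555)) / (1 + (-0.727)·(-0.555)) = -1.2817/1.4034 = -0.9133.
So u = -0.9133 × 3.00 × 10^8 m/s.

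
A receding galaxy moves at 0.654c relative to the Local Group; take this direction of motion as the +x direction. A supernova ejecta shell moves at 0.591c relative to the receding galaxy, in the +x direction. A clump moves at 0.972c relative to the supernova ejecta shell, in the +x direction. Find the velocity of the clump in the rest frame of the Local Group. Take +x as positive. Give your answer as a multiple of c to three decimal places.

0.998c

Apply u = (u' + v)/(1 + u'v/c²) successively, working outward toward the Local Group.
Start: velocity of the receding galaxy relative to the Local Group = 0.6540c.
Compose with the supernova ejecta shell (u' = 0.591 in the receding galaxy frame): u_1 = (0.591 + 0.654) / (1 + 0.591·0.654) = 1.2450/1.3865 = 0.8979.
Compose with the clump (u' = 0.972 in the supernova ejecta shell frame): u_2 = (0.972 + 0.898) / (1 + 0.972·0.898) = 1.8699/1.8728 = 0.9985.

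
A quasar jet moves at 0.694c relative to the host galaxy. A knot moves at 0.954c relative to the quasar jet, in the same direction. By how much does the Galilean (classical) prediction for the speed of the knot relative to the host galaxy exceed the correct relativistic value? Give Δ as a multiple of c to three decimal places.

Galilean: u_cl = 0.954 + 0.694 = 1.6480.
Relativistic: u_rel = (0.954 + 0.694) / (1 + 0.954·0.694) = 1.6480/1.6621 = 0.9915.
Δ = 1.6480 − 0.9915 = 0.6565.
(The classical prediction exceeds c; the relativistic result does not.)

Δ = 0.656c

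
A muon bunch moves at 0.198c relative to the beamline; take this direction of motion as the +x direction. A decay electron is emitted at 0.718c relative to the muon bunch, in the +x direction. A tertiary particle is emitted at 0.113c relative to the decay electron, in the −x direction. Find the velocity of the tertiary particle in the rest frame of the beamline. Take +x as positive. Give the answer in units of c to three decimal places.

+0.758c

Apply u = (u' + v)/(1 + u'v/c²) successively, working outward toward the beamline.
Start: velocity of the muon bunch relative to the beamline = 0.1980c.
Compose with the decay electron (u' = 0.718 in the muon bunch frame): u_1 = (0.718 + 0.198) / (1 + 0.718·0.198) = 0.9160/1.1422 = 0.8020.
Compose with the tertiary particle (u' = -0.113 in the decay electron frame): u_2 = (-0.113 + 0.802) / (1 + (-0.113)·0.802) = 0.6890/0.9094 = 0.7576.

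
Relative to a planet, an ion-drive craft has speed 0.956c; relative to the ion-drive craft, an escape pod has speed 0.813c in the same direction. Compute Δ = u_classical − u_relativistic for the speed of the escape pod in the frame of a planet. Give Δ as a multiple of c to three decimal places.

Galilean: u_cl = 0.813 + 0.956 = 1.7690.
Relativistic: u_rel = (0.813 + 0.956) / (1 + 0.813·0.956) = 1.7690/1.7772 = 0.9954.
Δ = 1.7690 − 0.9954 = 0.7736.
(The classical prediction exceeds c; the relativistic result does not.)

Δ = 0.774c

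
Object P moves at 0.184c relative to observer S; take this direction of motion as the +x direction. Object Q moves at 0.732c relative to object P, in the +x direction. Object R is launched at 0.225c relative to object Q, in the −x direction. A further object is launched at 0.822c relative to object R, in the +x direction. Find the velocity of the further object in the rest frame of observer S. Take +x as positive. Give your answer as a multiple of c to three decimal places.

+0.968c

Apply u = (u' + v)/(1 + u'v/c²) successively, working outward toward observer S.
Start: velocity of object P relative to observer S = 0.1840c.
Compose with object Q (u' = 0.732 in object P frame): u_1 = (0.732 + 0.184) / (1 + 0.732·0.184) = 0.9160/1.1347 = 0.8073.
Compose with object R (u' = -0.225 in object Q frame): u_2 = (-0.225 + 0.807) / (1 + (-0.225)·0.807) = 0.5823/0.8184 = 0.7115.
Compose with the further object (u' = 0.822 in object R frame): u_3 = (0.822 + 0.712) / (1 + 0.822·0.712) = 1.5335/1.5849 = 0.9676.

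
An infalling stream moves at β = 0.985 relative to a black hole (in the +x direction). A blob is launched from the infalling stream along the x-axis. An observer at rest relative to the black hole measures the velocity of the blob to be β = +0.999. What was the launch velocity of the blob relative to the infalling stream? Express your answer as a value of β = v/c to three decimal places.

Invert the composition law: u' = (u − v)/(1 − uv/c²).
u' = (0.999 − 0.985) / (1 − (0.999)(0.985)) = 0.0140/0.0160 = 0.8758.

β = +0.876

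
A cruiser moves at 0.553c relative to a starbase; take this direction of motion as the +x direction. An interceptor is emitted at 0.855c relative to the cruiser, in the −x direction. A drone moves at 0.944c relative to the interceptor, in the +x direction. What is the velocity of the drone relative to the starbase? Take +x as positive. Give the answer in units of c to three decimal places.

+0.808c

Apply u = (u' + v)/(1 + u'v/c²) successively, working outward toward the starbase.
Start: velocity of the cruiser relative to the starbase = 0.5530c.
Compose with the interceptor (u' = -0.855 in the cruiser frame): u_1 = (-0.855 + 0.553) / (1 + (-0.855)·0.553) = -0.3020/0.5272 = -0.5729.
Compose with the drone (u' = 0.944 in the interceptor frame): u_2 = (0.944 + (-0.573)) / (1 + 0.944·(-0.573)) = 0.3711/0.4592 = 0.8082.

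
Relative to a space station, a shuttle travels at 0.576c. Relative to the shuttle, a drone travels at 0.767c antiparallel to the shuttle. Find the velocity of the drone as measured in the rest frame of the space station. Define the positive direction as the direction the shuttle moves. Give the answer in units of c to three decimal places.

With v = 0.576 and u' = -0.767 (in units of c),
u = (u' + v)/(1 + u'v/c²):
u = (-0.767 + 0.576) / (1 + (-0.767)·0.576) = -0.1910/0.5582 = -0.3422
(Galilean addition would give -0.191c.)

-0.342c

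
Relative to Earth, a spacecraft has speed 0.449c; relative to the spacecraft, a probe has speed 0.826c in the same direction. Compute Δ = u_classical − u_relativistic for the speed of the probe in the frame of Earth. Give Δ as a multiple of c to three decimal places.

Galilean: u_cl = 0.826 + 0.449 = 1.2750.
Relativistic: u_rel = (0.826 + 0.449) / (1 + 0.826·0.449) = 1.2750/1.3709 = 0.9301.
Δ = 1.2750 − 0.9301 = 0.3449.
(The classical prediction exceeds c; the relativistic result does not.)

Δ = 0.345c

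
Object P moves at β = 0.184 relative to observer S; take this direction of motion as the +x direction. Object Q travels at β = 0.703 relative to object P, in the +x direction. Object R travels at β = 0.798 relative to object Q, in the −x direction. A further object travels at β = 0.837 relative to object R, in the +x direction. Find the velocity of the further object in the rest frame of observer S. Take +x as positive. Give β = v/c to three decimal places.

Apply u = (u' + v)/(1 + u'v/c²) successively, working outward toward observer S.
Start: velocity of object P relative to observer S = 0.1840c.
Compose with object Q (u' = 0.703 in object P frame): u_1 = (0.703 + 0.184) / (1 + 0.703·0.184) = 0.8870/1.1294 = 0.7854.
Compose with object R (u' = -0.798 in object Q frame): u_2 = (-0.798 + 0.785) / (1 + (-0.798)·0.785) = -0.0126/0.3732 = -0.0337.
Compose with the further object (u' = 0.837 in object R frame): u_3 = (0.837 + (-0.034)) / (1 + 0.837·(-0.034)) = 0.8033/0.9718 = 0.8266.

β = +0.827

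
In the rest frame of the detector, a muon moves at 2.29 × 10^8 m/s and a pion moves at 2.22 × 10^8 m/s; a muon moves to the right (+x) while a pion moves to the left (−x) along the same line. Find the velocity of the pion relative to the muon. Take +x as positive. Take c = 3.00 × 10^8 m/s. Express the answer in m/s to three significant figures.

-2.88 × 10^8 m/s

β_A = 0.763, β_B = -0.740 (dividing each by c = 3.00 × 10^8 m/s).
Transform to A's frame with the inverse velocity-addition law: u' = (u − v)/(1 − uv/c²), taking u = β_B and v = β_A.
u' = (-0.740 − 0.763) / (1 − (0.763)(-0.740)) = -1.5033/1.5649 = -0.9607.
u' = -0.9607 × 3.00 × 10^8 m/s.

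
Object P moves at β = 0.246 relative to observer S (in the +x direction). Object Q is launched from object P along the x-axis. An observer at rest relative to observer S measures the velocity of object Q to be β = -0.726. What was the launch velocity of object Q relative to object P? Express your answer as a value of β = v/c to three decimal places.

β = -0.825

Invert the composition law: u' = (u − v)/(1 − uv/c²).
u' = (-0.726 − 0.246) / (1 − (-0.726)(0.246)) = -0.9720/1.1786 = -0.8247.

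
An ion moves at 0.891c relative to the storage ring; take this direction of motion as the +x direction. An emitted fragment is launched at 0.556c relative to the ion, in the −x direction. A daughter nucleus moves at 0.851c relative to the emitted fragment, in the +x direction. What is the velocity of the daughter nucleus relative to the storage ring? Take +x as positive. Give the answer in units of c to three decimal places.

Apply u = (u' + v)/(1 + u'v/c²) successively, working outward toward the storage ring.
Start: velocity of the ion relative to the storage ring = 0.8910c.
Compose with the emitted fragment (u' = -0.556 in the ion frame): u_1 = (-0.556 + 0.891) / (1 + (-0.556)·0.891) = 0.3350/0.5046 = 0.6639.
Compose with the daughter nucleus (u' = 0.851 in the emitted fragment frame): u_2 = (0.851 + 0.664) / (1 + 0.851·0.664) = 1.5149/1.5650 = 0.9680.

+0.968c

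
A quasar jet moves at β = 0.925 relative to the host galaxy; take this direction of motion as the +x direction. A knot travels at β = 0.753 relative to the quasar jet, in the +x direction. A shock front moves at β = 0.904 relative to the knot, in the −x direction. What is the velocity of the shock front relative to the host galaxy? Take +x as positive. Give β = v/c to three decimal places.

β = +0.804

Apply u = (u' + v)/(1 + u'v/c²) successively, working outward toward the host galaxy.
Start: velocity of the quasar jet relative to the host galaxy = 0.9250c.
Compose with the knot (u' = 0.753 in the quasar jet frame): u_1 = (0.753 + 0.925) / (1 + 0.753·0.925) = 1.6780/1.6965 = 0.9891.
Compose with the shock front (u' = -0.904 in the knot frame): u_2 = (-0.904 + 0.989) / (1 + (-0.904)·0.989) = 0.0851/0.1059 = 0.8036.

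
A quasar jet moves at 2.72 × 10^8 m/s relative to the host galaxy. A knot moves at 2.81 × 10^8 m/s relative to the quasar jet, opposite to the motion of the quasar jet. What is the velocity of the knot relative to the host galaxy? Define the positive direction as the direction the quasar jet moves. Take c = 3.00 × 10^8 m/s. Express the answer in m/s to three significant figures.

-5.97 × 10^7 m/s

In units of c (dividing by 3.00 × 10^8 m/s): v = 0.907, u' = -0.937.
u = (u' + v)/(1 + u'v/c²):
u = (-0.937 + 0.907) / (1 + (-0.937)·0.907) = -0.0300/0.1508 = -0.1990
Converting back: u = -0.1990 × 3.00 × 10^8 m/s.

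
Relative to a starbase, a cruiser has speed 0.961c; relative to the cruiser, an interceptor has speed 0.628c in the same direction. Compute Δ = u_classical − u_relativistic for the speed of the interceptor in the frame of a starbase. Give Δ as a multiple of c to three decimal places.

Galilean: u_cl = 0.628 + 0.961 = 1.5890.
Relativistic: u_rel = (0.628 + 0.961) / (1 + 0.628·0.961) = 1.5890/1.6035 = 0.9910.
Δ = 1.5890 − 0.9910 = 0.5980.
(The classical prediction exceeds c; the relativistic result does not.)

Δ = 0.598c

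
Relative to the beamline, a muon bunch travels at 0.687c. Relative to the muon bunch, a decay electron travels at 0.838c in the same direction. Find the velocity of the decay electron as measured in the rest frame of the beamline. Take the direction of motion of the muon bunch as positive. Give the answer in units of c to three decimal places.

0.968c

With v = 0.687 and u' = 0.838 (in units of c),
u = (u' + v)/(1 + u'v/c²):
u = (0.838 + 0.687) / (1 + 0.838·0.687) = 1.5250/1.5757 = 0.9678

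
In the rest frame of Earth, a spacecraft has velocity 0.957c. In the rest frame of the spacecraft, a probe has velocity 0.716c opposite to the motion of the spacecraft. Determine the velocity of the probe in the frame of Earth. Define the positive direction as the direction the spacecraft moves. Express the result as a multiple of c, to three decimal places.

With v = 0.957 and u' = -0.716 (in units of c),
u = (u' + v)/(1 + u'v/c²):
u = (-0.716 + 0.957) / (1 + (-0.716)·0.957) = 0.2410/0.3148 = 0.7656
(Galilean addition would give +0.241c.)

+0.766c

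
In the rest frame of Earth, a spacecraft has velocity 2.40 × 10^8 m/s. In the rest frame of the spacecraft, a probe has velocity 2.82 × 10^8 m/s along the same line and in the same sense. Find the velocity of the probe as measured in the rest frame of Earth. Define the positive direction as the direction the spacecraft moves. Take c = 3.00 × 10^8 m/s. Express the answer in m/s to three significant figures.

2.98 × 10^8 m/s

In units of c (dividing by 3.00 × 10^8 m/s): v = 0.800, u' = 0.940.
u = (u' + v)/(1 + u'v/c²):
u = (0.940 + 0.800) / (1 + 0.940·0.800) = 1.7400/1.7520 = 0.9932
Converting back: u = 0.9932 × 3.00 × 10^8 m/s.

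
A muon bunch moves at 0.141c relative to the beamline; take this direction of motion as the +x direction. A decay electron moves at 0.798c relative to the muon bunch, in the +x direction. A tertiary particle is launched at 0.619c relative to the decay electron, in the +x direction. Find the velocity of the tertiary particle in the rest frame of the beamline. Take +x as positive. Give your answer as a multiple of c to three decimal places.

Apply u = (u' + v)/(1 + u'v/c²) successively, working outward toward the beamline.
Start: velocity of the muon bunch relative to the beamline = 0.1410c.
Compose with the decay electron (u' = 0.798 in the muon bunch frame): u_1 = (0.798 + 0.141) / (1 + 0.798·0.141) = 0.9390/1.1125 = 0.8440.
Compose with the tertiary particle (u' = 0.619 in the decay electron frame): u_2 = (0.619 + 0.844) / (1 + 0.619·0.844) = 1.4630/1.5225 = 0.9610.

0.961c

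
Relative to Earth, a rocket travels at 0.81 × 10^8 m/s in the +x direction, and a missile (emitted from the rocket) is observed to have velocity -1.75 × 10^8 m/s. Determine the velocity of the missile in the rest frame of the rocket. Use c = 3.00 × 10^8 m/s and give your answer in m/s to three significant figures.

v = 0.270c, u = -0.583c.
Invert the composition law: u' = (u − v)/(1 − uv/c²).
u' = (-0.583 − 0.270) / (1 − (-0.583)(0.270)) = -0.8533/1.1575 = -0.7372.
u' = -0.7372 × 3.00 × 10^8 m/s.

-2.21 × 10^8 m/s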